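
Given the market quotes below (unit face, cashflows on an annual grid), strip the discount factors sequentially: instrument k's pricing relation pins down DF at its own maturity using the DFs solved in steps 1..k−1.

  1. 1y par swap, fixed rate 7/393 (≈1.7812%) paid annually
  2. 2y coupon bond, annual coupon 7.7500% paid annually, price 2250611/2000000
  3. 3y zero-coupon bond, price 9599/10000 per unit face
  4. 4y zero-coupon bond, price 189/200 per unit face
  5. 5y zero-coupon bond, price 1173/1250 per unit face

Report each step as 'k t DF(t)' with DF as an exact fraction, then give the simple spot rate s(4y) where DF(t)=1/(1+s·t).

1 1 393/400
2 2 9737/10000
3 3 9599/10000
4 4 189/200
5 5 1173/1250
s(4y) = (1/(189/200) − 1)/(4) = 11/756 ≈ 1.4550%

step 1 [1y] swap r/1=7/393: DF=(1 − 7/393·(0))/(1+7/393) = 393/400 ≈ 0.982500
step 2 [2y] bond c/1=31/400: DF=(2250611/2000000 − 31/400·(0.982500))/(1+31/400) = 9737/10000 ≈ 0.973700
step 3 [3y] zero: DF = P = 9599/10000 ≈ 0.959900
step 4 [4y] zero: DF = P = 189/200 ≈ 0.945000
step 5 [5y] zero: DF = P = 1173/1250 ≈ 0.938400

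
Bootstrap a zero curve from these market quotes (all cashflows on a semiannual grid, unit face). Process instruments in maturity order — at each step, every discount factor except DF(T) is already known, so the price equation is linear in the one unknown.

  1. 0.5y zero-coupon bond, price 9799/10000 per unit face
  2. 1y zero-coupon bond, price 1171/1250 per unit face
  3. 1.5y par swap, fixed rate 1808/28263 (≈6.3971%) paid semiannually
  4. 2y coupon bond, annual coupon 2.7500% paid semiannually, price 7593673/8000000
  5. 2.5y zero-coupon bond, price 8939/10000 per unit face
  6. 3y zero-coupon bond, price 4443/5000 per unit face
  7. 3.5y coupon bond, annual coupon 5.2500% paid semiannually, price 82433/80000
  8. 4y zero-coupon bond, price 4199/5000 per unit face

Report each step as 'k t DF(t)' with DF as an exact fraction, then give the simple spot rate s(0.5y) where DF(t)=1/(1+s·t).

1 1/2 9799/10000
2 1 1171/1250
3 3/2 1137/1250
4 2 449/500
5 5/2 8939/10000
6 3 4443/5000
7 7/2 1079/1250
8 4 4199/5000
s(0.5y) = (1/(9799/10000) − 1)/(1/2) = 402/9799 ≈ 4.1025%

step 1 [0.5y] zero: DF = P = 9799/10000 ≈ 0.979900
step 2 [1y] zero: DF = P = 1171/1250 ≈ 0.936800
step 3 [1.5y] swap r/2=904/28263: DF=(1 − 904/28263·(0.979900+0.936800))/(1+904/28263) = 1137/1250 ≈ 0.909600
step 4 [2y] bond c/2=11/800: DF=(7593673/8000000 − 11/800·(0.979900+0.936800+0.909600))/(1+11/800) = 449/500 ≈ 0.898000
step 5 [2.5y] zero: DF = P = 8939/10000 ≈ 0.893900
step 6 [3y] zero: DF = P = 4443/5000 ≈ 0.888600
step 7 [3.5y] bond c/2=21/800: DF=(82433/80000 − 21/800·(0.979900+0.936800+0.909600+0.898000+0.893900+0.888600))/(1+21/800) = 1079/1250 ≈ 0.863200
step 8 [4y] zero: DF = P = 4199/5000 ≈ 0.839800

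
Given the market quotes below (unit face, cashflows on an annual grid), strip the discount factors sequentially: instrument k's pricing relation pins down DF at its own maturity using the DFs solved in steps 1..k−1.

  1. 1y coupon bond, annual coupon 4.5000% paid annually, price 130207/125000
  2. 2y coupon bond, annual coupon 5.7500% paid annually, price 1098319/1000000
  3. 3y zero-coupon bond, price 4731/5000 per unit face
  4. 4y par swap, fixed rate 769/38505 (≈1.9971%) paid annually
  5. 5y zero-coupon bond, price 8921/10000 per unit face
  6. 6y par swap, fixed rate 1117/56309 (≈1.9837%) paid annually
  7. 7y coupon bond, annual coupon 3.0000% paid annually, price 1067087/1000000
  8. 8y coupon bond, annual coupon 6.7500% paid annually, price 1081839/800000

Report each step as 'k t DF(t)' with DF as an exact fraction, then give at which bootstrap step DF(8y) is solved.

step 1 [1y] bond c/1=9/200: DF=(130207/125000 − 9/200·(0))/(1+9/200) = 623/625 ≈ 0.996800
step 2 [2y] bond c/1=23/400: DF=(1098319/1000000 − 23/400·(0.996800))/(1+23/400) = 2461/2500 ≈ 0.984400
step 3 [3y] zero: DF = P = 4731/5000 ≈ 0.946200
step 4 [4y] swap r/1=769/38505: DF=(1 − 769/38505·(0.996800+0.984400+0.946200))/(1+769/38505) = 9231/10000 ≈ 0.923100
step 5 [5y] zero: DF = P = 8921/10000 ≈ 0.892100
step 6 [6y] swap r/1=1117/56309: DF=(1 − 1117/56309·(0.996800+0.984400+0.946200+0.923100+0.892100))/(1+1117/56309) = 8883/10000 ≈ 0.888300
step 7 [7y] bond c/1=3/100: DF=(1067087/1000000 − 3/100·(0.996800+0.984400+0.946200+0.923100+0.892100+0.888300))/(1+3/100) = 109/125 ≈ 0.872000
step 8 [8y] bond c/1=27/400: DF=(1081839/800000 − 27/400·(0.996800+0.984400+0.946200+0.923100+0.892100+0.888300+0.872000))/(1+27/400) = 2139/2500 ≈ 0.855600

1 1 623/625
2 2 2461/2500
3 3 4731/5000
4 4 9231/10000
5 5 8921/10000
6 6 8883/10000
7 7 109/125
8 8 2139/2500
DF(8y) is solved at step 8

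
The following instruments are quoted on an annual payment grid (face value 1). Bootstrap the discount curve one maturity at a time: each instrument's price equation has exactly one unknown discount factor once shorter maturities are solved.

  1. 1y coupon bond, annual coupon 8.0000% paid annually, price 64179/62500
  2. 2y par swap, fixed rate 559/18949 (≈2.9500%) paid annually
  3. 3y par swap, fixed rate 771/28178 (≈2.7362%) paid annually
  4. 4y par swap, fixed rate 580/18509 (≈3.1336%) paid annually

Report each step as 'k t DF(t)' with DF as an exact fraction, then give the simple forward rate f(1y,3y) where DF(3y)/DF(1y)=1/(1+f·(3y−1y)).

1 1 2377/2500
2 2 9441/10000
3 3 9229/10000
4 4 221/250
f(1y,3y) = ((2377/2500)/(9229/10000) − 1)/(2) = 279/18458 ≈ 1.5115%

step 1 [1y] bond c/1=2/25: DF=(64179/62500 − 2/25·(0))/(1+2/25) = 2377/2500 ≈ 0.950800
step 2 [2y] swap r/1=559/18949: DF=(1 − 559/18949·(0.950800))/(1+559/18949) = 9441/10000 ≈ 0.944100
step 3 [3y] swap r/1=771/28178: DF=(1 − 771/28178·(0.950800+0.944100))/(1+771/28178) = 9229/10000 ≈ 0.922900
step 4 [4y] swap r/1=580/18509: DF=(1 − 580/18509·(0.950800+0.944100+0.922900))/(1+580/18509) = 221/250 ≈ 0.884000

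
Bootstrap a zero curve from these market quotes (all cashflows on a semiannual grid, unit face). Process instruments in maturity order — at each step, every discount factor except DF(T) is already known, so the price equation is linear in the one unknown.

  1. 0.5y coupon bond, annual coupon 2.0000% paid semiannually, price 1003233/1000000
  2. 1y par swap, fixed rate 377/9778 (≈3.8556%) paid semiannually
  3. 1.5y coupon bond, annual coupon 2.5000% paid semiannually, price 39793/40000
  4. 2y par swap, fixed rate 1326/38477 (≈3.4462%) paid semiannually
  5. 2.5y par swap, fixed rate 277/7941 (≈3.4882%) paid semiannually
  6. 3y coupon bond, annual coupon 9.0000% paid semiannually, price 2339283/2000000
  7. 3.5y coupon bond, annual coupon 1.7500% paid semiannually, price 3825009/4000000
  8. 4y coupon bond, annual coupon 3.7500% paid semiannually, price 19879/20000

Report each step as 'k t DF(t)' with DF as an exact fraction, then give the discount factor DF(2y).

step 1 [0.5y] bond c/2=1/100: DF=(1003233/1000000 − 1/100·(0))/(1+1/100) = 9933/10000 ≈ 0.993300
step 2 [1y] swap r/2=377/19556: DF=(1 − 377/19556·(0.993300))/(1+377/19556) = 9623/10000 ≈ 0.962300
step 3 [1.5y] bond c/2=1/80: DF=(39793/40000 − 1/80·(0.993300+0.962300))/(1+1/80) = 599/625 ≈ 0.958400
step 4 [2y] swap r/2=663/38477: DF=(1 − 663/38477·(0.993300+0.962300+0.958400))/(1+663/38477) = 9337/10000 ≈ 0.933700
step 5 [2.5y] swap r/2=277/15882: DF=(1 − 277/15882·(0.993300+0.962300+0.958400+0.933700))/(1+277/15882) = 9169/10000 ≈ 0.916900
step 6 [3y] bond c/2=9/200: DF=(2339283/2000000 − 9/200·(0.993300+0.962300+0.958400+0.933700+0.916900))/(1+9/200) = 9141/10000 ≈ 0.914100
step 7 [3.5y] bond c/2=7/800: DF=(3825009/4000000 − 7/800·(0.993300+0.962300+0.958400+0.933700+0.916900+0.914100))/(1+7/800) = 8987/10000 ≈ 0.898700
step 8 [4y] bond c/2=3/160: DF=(19879/20000 − 3/160·(0.993300+0.962300+0.958400+0.933700+0.916900+0.914100+0.898700))/(1+3/160) = 4273/5000 ≈ 0.854600

1 1/2 9933/10000
2 1 9623/10000
3 3/2 599/625
4 2 9337/10000
5 5/2 9169/10000
6 3 9141/10000
7 7/2 8987/10000
8 4 4273/5000
DF(2y) = 9337/10000 ≈ 0.933700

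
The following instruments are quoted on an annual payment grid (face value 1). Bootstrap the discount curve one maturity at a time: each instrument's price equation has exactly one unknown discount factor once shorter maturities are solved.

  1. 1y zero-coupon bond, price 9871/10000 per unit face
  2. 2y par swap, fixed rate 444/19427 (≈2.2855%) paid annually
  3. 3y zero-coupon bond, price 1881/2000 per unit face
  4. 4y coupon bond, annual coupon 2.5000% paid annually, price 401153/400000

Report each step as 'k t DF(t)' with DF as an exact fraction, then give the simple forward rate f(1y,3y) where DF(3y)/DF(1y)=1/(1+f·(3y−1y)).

1 1 9871/10000
2 2 2389/2500
3 3 1881/2000
4 4 9081/10000
f(1y,3y) = ((9871/10000)/(1881/2000) − 1)/(2) = 233/9405 ≈ 2.4774%

step 1 [1y] zero: DF = P = 9871/10000 ≈ 0.987100
step 2 [2y] swap r/1=444/19427: DF=(1 − 444/19427·(0.987100))/(1+444/19427) = 2389/2500 ≈ 0.955600
step 3 [3y] zero: DF = P = 1881/2000 ≈ 0.940500
step 4 [4y] bond c/1=1/40: DF=(401153/400000 − 1/40·(0.987100+0.955600+0.940500))/(1+1/40) = 9081/10000 ≈ 0.908100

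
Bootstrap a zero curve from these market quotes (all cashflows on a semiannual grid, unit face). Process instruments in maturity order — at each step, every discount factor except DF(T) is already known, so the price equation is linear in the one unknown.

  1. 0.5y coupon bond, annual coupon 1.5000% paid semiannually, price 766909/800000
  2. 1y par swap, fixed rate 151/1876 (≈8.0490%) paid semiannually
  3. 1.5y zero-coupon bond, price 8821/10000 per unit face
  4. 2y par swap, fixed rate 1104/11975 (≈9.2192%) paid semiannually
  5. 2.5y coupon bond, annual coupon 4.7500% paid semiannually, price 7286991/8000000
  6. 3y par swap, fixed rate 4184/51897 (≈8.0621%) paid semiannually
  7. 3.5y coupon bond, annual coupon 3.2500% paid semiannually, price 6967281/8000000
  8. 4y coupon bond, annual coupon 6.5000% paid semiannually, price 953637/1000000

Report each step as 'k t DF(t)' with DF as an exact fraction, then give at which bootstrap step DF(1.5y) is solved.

step 1 [0.5y] bond c/2=3/400: DF=(766909/800000 − 3/400·(0))/(1+3/400) = 1903/2000 ≈ 0.951500
step 2 [1y] swap r/2=151/3752: DF=(1 − 151/3752·(0.951500))/(1+151/3752) = 1849/2000 ≈ 0.924500
step 3 [1.5y] zero: DF = P = 8821/10000 ≈ 0.882100
step 4 [2y] swap r/2=552/11975: DF=(1 − 552/11975·(0.951500+0.924500+0.882100))/(1+552/11975) = 1043/1250 ≈ 0.834400
step 5 [2.5y] bond c/2=19/800: DF=(7286991/8000000 − 19/800·(0.951500+0.924500+0.882100+0.834400))/(1+19/800) = 504/625 ≈ 0.806400
step 6 [3y] swap r/2=2092/51897: DF=(1 − 2092/51897·(0.951500+0.924500+0.882100+0.834400+0.806400))/(1+2092/51897) = 1977/2500 ≈ 0.790800
step 7 [3.5y] bond c/2=13/800: DF=(6967281/8000000 − 13/800·(0.951500+0.924500+0.882100+0.834400+0.806400+0.790800))/(1+13/800) = 387/500 ≈ 0.774000
step 8 [4y] bond c/2=13/400: DF=(953637/1000000 − 13/400·(0.951500+0.924500+0.882100+0.834400+0.806400+0.790800+0.774000))/(1+13/400) = 7359/10000 ≈ 0.735900

1 1/2 1903/2000
2 1 1849/2000
3 3/2 8821/10000
4 2 1043/1250
5 5/2 504/625
6 3 1977/2500
7 7/2 387/500
8 4 7359/10000
DF(1.5y) is solved at step 3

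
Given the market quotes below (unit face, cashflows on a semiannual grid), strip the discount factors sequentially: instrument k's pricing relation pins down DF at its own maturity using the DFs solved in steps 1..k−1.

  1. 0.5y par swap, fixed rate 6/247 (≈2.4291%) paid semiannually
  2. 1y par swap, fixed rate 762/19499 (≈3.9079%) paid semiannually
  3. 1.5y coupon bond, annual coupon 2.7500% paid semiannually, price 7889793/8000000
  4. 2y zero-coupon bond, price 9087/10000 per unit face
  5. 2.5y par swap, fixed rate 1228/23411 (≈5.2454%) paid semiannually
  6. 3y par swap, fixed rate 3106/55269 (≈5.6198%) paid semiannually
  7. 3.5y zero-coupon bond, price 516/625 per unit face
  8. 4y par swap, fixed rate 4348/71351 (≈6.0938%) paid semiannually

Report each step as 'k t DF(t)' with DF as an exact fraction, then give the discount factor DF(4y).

step 1 [0.5y] swap r/2=3/247: DF=(1 − 3/247·(0))/(1+3/247) = 247/250 ≈ 0.988000
step 2 [1y] swap r/2=381/19499: DF=(1 − 381/19499·(0.988000))/(1+381/19499) = 9619/10000 ≈ 0.961900
step 3 [1.5y] bond c/2=11/800: DF=(7889793/8000000 − 11/800·(0.988000+0.961900))/(1+11/800) = 1183/1250 ≈ 0.946400
step 4 [2y] zero: DF = P = 9087/10000 ≈ 0.908700
step 5 [2.5y] swap r/2=614/23411: DF=(1 − 614/23411·(0.988000+0.961900+0.946400+0.908700))/(1+614/23411) = 2193/2500 ≈ 0.877200
step 6 [3y] swap r/2=1553/55269: DF=(1 − 1553/55269·(0.988000+0.961900+0.946400+0.908700+0.877200))/(1+1553/55269) = 8447/10000 ≈ 0.844700
step 7 [3.5y] zero: DF = P = 516/625 ≈ 0.825600
step 8 [4y] swap r/2=2174/71351: DF=(1 − 2174/71351·(0.988000+0.961900+0.946400+0.908700+0.877200+0.844700+0.825600))/(1+2174/71351) = 3913/5000 ≈ 0.782600

1 1/2 247/250
2 1 9619/10000
3 3/2 1183/1250
4 2 9087/10000
5 5/2 2193/2500
6 3 8447/10000
7 7/2 516/625
8 4 3913/5000
DF(4y) = 3913/5000 ≈ 0.782600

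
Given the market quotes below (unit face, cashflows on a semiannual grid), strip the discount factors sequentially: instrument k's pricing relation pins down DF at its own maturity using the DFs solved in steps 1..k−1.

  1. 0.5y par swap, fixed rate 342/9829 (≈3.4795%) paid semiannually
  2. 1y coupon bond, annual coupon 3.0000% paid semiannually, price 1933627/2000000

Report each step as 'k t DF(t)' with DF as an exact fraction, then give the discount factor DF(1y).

step 1 [0.5y] swap r/2=171/9829: DF=(1 − 171/9829·(0))/(1+171/9829) = 9829/10000 ≈ 0.982900
step 2 [1y] bond c/2=3/200: DF=(1933627/2000000 − 3/200·(0.982900))/(1+3/200) = 469/500 ≈ 0.938000

1 1/2 9829/10000
2 1 469/500
DF(1y) = 469/500 ≈ 0.938000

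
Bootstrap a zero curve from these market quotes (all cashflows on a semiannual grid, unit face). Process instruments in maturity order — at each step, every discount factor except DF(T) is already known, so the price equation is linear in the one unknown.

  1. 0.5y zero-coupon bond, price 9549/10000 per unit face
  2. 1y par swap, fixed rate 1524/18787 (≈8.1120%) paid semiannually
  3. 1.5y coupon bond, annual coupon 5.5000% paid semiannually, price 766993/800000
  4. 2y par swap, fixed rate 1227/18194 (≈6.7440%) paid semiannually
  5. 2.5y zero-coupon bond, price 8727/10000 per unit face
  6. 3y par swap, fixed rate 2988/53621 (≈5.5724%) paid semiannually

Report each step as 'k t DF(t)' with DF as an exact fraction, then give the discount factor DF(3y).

1 1/2 9549/10000
2 1 4619/5000
3 3/2 2207/2500
4 2 8773/10000
5 5/2 8727/10000
6 3 4253/5000
DF(3y) = 4253/5000 ≈ 0.850600

step 1 [0.5y] zero: DF = P = 9549/10000 ≈ 0.954900
step 2 [1y] swap r/2=762/18787: DF=(1 − 762/18787·(0.954900))/(1+762/18787) = 4619/5000 ≈ 0.923800
step 3 [1.5y] bond c/2=11/400: DF=(766993/800000 − 11/400·(0.954900+0.923800))/(1+11/400) = 2207/2500 ≈ 0.882800
step 4 [2y] swap r/2=1227/36388: DF=(1 − 1227/36388·(0.954900+0.923800+0.882800))/(1+1227/36388) = 8773/10000 ≈ 0.877300
step 5 [2.5y] zero: DF = P = 8727/10000 ≈ 0.872700
step 6 [3y] swap r/2=1494/53621: DF=(1 − 1494/53621·(0.954900+0.923800+0.882800+0.877300+0.872700))/(1+1494/53621) = 4253/5000 ≈ 0.850600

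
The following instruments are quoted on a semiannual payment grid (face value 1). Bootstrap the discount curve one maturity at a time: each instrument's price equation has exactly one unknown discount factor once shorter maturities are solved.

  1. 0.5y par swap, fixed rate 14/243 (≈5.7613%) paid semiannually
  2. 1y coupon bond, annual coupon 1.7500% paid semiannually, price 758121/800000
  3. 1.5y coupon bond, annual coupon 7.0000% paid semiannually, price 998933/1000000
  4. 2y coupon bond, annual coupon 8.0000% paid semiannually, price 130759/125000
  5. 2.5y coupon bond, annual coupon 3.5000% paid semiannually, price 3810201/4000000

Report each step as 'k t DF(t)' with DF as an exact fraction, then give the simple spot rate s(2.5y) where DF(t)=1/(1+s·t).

step 1 [0.5y] swap r/2=7/243: DF=(1 − 7/243·(0))/(1+7/243) = 243/250 ≈ 0.972000
step 2 [1y] bond c/2=7/800: DF=(758121/800000 − 7/800·(0.972000))/(1+7/800) = 931/1000 ≈ 0.931000
step 3 [1.5y] bond c/2=7/200: DF=(998933/1000000 − 7/200·(0.972000+0.931000))/(1+7/200) = 563/625 ≈ 0.900800
step 4 [2y] bond c/2=1/25: DF=(130759/125000 − 1/25·(0.972000+0.931000+0.900800))/(1+1/25) = 449/500 ≈ 0.898000
step 5 [2.5y] bond c/2=7/400: DF=(3810201/4000000 − 7/400·(0.972000+0.931000+0.900800+0.898000))/(1+7/400) = 349/400 ≈ 0.872500

1 1/2 243/250
2 1 931/1000
3 3/2 563/625
4 2 449/500
5 5/2 349/400
s(2.5y) = (1/(349/400) − 1)/(5/2) = 102/1745 ≈ 5.8453%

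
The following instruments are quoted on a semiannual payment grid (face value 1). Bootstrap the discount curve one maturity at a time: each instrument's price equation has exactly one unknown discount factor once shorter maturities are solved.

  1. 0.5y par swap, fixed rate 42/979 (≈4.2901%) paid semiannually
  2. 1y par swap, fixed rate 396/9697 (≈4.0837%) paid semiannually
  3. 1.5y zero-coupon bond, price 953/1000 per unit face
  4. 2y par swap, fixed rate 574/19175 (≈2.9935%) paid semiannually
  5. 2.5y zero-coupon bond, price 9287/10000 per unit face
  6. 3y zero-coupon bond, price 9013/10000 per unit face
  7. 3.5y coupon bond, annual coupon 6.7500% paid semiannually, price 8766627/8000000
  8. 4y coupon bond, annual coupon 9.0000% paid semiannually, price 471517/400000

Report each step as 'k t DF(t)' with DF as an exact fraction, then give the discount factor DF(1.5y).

1 1/2 979/1000
2 1 2401/2500
3 3/2 953/1000
4 2 4713/5000
5 5/2 9287/10000
6 3 9013/10000
7 7/2 8751/10000
8 4 529/625
DF(1.5y) = 953/1000 ≈ 0.953000

step 1 [0.5y] swap r/2=21/979: DF=(1 − 21/979·(0))/(1+21/979) = 979/1000 ≈ 0.979000
step 2 [1y] swap r/2=198/9697: DF=(1 − 198/9697·(0.979000))/(1+198/9697) = 2401/2500 ≈ 0.960400
step 3 [1.5y] zero: DF = P = 953/1000 ≈ 0.953000
step 4 [2y] swap r/2=287/19175: DF=(1 − 287/19175·(0.979000+0.960400+0.953000))/(1+287/19175) = 4713/5000 ≈ 0.942600
step 5 [2.5y] zero: DF = P = 9287/10000 ≈ 0.928700
step 6 [3y] zero: DF = P = 9013/10000 ≈ 0.901300
step 7 [3.5y] bond c/2=27/800: DF=(8766627/8000000 − 27/800·(0.979000+0.960400+0.953000+0.942600+0.928700+0.901300))/(1+27/800) = 8751/10000 ≈ 0.875100
step 8 [4y] bond c/2=9/200: DF=(471517/400000 − 9/200·(0.979000+0.960400+0.953000+0.942600+0.928700+0.901300+0.875100))/(1+9/200) = 529/625 ≈ 0.846400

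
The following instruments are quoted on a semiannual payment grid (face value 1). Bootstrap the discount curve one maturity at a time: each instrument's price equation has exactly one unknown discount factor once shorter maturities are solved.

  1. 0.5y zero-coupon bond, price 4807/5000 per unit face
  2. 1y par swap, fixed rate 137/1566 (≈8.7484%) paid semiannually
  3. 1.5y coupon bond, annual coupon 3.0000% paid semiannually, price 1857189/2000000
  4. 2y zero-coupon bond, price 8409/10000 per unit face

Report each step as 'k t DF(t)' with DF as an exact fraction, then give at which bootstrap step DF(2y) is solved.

1 1/2 4807/5000
2 1 4589/5000
3 3/2 8871/10000
4 2 8409/10000
DF(2y) is solved at step 4

step 1 [0.5y] zero: DF = P = 4807/5000 ≈ 0.961400
step 2 [1y] swap r/2=137/3132: DF=(1 − 137/3132·(0.961400))/(1+137/3132) = 4589/5000 ≈ 0.917800
step 3 [1.5y] bond c/2=3/200: DF=(1857189/2000000 − 3/200·(0.961400+0.917800))/(1+3/200) = 8871/10000 ≈ 0.887100
step 4 [2y] zero: DF = P = 8409/10000 ≈ 0.840900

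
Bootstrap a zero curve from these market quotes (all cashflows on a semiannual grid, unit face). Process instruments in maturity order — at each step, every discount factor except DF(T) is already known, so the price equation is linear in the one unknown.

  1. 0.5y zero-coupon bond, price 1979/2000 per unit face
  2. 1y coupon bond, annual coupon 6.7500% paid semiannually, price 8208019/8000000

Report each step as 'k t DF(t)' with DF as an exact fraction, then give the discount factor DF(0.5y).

1 1/2 1979/2000
2 1 4801/5000
DF(0.5y) = 1979/2000 ≈ 0.989500

step 1 [0.5y] zero: DF = P = 1979/2000 ≈ 0.989500
step 2 [1y] bond c/2=27/800: DF=(8208019/8000000 − 27/800·(0.989500))/(1+27/800) = 4801/5000 ≈ 0.960200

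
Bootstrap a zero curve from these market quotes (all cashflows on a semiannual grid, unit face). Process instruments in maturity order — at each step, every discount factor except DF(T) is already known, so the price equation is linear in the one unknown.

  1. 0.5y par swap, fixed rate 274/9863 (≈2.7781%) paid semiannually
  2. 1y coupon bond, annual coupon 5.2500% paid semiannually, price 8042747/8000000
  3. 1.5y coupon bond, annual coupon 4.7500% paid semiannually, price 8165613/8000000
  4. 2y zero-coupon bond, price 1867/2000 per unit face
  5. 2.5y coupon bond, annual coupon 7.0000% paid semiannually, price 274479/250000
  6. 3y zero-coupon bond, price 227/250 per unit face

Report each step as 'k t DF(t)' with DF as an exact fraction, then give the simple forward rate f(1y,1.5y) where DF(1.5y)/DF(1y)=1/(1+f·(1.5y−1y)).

step 1 [0.5y] swap r/2=137/9863: DF=(1 − 137/9863·(0))/(1+137/9863) = 9863/10000 ≈ 0.986300
step 2 [1y] bond c/2=21/800: DF=(8042747/8000000 − 21/800·(0.986300))/(1+21/800) = 1193/1250 ≈ 0.954400
step 3 [1.5y] bond c/2=19/800: DF=(8165613/8000000 − 19/800·(0.986300+0.954400))/(1+19/800) = 119/125 ≈ 0.952000
step 4 [2y] zero: DF = P = 1867/2000 ≈ 0.933500
step 5 [2.5y] bond c/2=7/200: DF=(274479/250000 − 7/200·(0.986300+0.954400+0.952000+0.933500))/(1+7/200) = 4657/5000 ≈ 0.931400
step 6 [3y] zero: DF = P = 227/250 ≈ 0.908000

1 1/2 9863/10000
2 1 1193/1250
3 3/2 119/125
4 2 1867/2000
5 5/2 4657/5000
6 3 227/250
f(1y,1.5y) = ((1193/1250)/(119/125) − 1)/(1/2) = 3/595 ≈ 0.5042%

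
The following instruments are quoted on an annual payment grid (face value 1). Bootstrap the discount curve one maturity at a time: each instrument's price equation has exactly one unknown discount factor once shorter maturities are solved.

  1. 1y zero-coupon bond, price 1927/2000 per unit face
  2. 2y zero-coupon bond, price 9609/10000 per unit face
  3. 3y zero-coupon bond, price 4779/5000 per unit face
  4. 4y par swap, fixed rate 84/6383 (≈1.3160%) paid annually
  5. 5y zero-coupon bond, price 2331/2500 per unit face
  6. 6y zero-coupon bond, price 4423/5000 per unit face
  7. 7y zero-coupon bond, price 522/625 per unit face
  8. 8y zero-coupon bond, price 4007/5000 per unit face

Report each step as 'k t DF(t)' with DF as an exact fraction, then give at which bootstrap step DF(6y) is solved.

1 1 1927/2000
2 2 9609/10000
3 3 4779/5000
4 4 1187/1250
5 5 2331/2500
6 6 4423/5000
7 7 522/625
8 8 4007/5000
DF(6y) is solved at step 6

step 1 [1y] zero: DF = P = 1927/2000 ≈ 0.963500
step 2 [2y] zero: DF = P = 9609/10000 ≈ 0.960900
step 3 [3y] zero: DF = P = 4779/5000 ≈ 0.955800
step 4 [4y] swap r/1=84/6383: DF=(1 − 84/6383·(0.963500+0.960900+0.955800))/(1+84/6383) = 1187/1250 ≈ 0.949600
step 5 [5y] zero: DF = P = 2331/2500 ≈ 0.932400
step 6 [6y] zero: DF = P = 4423/5000 ≈ 0.884600
step 7 [7y] zero: DF = P = 522/625 ≈ 0.835200
step 8 [8y] zero: DF = P = 4007/5000 ≈ 0.801400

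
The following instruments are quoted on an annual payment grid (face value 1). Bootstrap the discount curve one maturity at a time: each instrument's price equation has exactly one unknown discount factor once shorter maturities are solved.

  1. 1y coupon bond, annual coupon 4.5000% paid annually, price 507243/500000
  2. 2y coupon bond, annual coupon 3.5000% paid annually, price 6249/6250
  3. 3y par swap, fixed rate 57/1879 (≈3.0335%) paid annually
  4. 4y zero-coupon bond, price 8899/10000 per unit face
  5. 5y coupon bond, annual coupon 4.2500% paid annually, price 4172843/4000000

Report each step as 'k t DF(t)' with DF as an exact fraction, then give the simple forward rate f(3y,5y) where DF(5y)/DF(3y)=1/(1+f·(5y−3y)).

1 1 2427/2500
2 2 2333/2500
3 3 1829/2000
4 4 8899/10000
5 5 1699/2000
f(3y,5y) = ((1829/2000)/(1699/2000) − 1)/(2) = 65/1699 ≈ 3.8258%

step 1 [1y] bond c/1=9/200: DF=(507243/500000 − 9/200·(0))/(1+9/200) = 2427/2500 ≈ 0.970800
step 2 [2y] bond c/1=7/200: DF=(6249/6250 − 7/200·(0.970800))/(1+7/200) = 2333/2500 ≈ 0.933200
step 3 [3y] swap r/1=57/1879: DF=(1 − 57/1879·(0.970800+0.933200))/(1+57/1879) = 1829/2000 ≈ 0.914500
step 4 [4y] zero: DF = P = 8899/10000 ≈ 0.889900
step 5 [5y] bond c/1=17/400: DF=(4172843/4000000 − 17/400·(0.970800+0.933200+0.914500+0.889900))/(1+17/400) = 1699/2000 ≈ 0.849500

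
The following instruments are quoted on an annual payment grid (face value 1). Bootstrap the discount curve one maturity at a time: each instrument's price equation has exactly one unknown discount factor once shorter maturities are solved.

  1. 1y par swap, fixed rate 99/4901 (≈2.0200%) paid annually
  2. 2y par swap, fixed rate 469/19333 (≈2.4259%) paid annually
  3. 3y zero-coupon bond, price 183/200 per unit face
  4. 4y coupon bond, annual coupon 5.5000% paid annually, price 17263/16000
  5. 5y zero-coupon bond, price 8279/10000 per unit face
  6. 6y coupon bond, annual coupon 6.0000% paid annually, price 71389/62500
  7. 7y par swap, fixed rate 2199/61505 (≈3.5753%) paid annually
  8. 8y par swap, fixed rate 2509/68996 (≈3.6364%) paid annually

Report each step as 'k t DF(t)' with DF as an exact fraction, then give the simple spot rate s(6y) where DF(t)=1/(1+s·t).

1 1 4901/5000
2 2 9531/10000
3 3 183/200
4 4 4371/5000
5 5 8279/10000
6 6 41/50
7 7 7801/10000
8 8 7491/10000
s(6y) = (1/(41/50) − 1)/(6) = 3/82 ≈ 3.6585%

step 1 [1y] swap r/1=99/4901: DF=(1 − 99/4901·(0))/(1+99/4901) = 4901/5000 ≈ 0.980200
step 2 [2y] swap r/1=469/19333: DF=(1 − 469/19333·(0.980200))/(1+469/19333) = 9531/10000 ≈ 0.953100
step 3 [3y] zero: DF = P = 183/200 ≈ 0.915000
step 4 [4y] bond c/1=11/200: DF=(17263/16000 − 11/200·(0.980200+0.953100+0.915000))/(1+11/200) = 4371/5000 ≈ 0.874200
step 5 [5y] zero: DF = P = 8279/10000 ≈ 0.827900
step 6 [6y] bond c/1=3/50: DF=(71389/62500 − 3/50·(0.980200+0.953100+0.915000+0.874200+0.827900))/(1+3/50) = 41/50 ≈ 0.820000
step 7 [7y] swap r/1=2199/61505: DF=(1 − 2199/61505·(0.980200+0.953100+0.915000+0.874200+0.827900+0.820000))/(1+2199/61505) = 7801/10000 ≈ 0.780100
step 8 [8y] swap r/1=2509/68996: DF=(1 − 2509/68996·(0.980200+0.953100+0.915000+0.874200+0.827900+0.820000+0.780100))/(1+2509/68996) = 7491/10000 ≈ 0.749100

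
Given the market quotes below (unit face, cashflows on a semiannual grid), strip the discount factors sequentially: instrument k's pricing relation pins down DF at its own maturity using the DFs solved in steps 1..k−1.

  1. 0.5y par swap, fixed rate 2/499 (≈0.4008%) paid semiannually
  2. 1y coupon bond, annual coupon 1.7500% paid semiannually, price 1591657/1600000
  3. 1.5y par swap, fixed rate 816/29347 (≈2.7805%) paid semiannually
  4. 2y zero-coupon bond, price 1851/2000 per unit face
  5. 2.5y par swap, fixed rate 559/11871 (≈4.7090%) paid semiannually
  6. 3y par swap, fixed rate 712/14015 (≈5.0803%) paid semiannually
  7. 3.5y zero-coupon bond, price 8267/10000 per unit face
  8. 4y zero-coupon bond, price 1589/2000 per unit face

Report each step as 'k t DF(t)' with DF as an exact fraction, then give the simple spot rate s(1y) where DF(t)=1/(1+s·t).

step 1 [0.5y] swap r/2=1/499: DF=(1 − 1/499·(0))/(1+1/499) = 499/500 ≈ 0.998000
step 2 [1y] bond c/2=7/800: DF=(1591657/1600000 − 7/800·(0.998000))/(1+7/800) = 391/400 ≈ 0.977500
step 3 [1.5y] swap r/2=408/29347: DF=(1 − 408/29347·(0.998000+0.977500))/(1+408/29347) = 1199/1250 ≈ 0.959200
step 4 [2y] zero: DF = P = 1851/2000 ≈ 0.925500
step 5 [2.5y] swap r/2=559/23742: DF=(1 − 559/23742·(0.998000+0.977500+0.959200+0.925500))/(1+559/23742) = 4441/5000 ≈ 0.888200
step 6 [3y] swap r/2=356/14015: DF=(1 − 356/14015·(0.998000+0.977500+0.959200+0.925500+0.888200))/(1+356/14015) = 536/625 ≈ 0.857600
step 7 [3.5y] zero: DF = P = 8267/10000 ≈ 0.826700
step 8 [4y] zero: DF = P = 1589/2000 ≈ 0.794500

1 1/2 499/500
2 1 391/400
3 3/2 1199/1250
4 2 1851/2000
5 5/2 4441/5000
6 3 536/625
7 7/2 8267/10000
8 4 1589/2000
s(1y) = (1/(391/400) − 1)/(1) = 9/391 ≈ 2.3018%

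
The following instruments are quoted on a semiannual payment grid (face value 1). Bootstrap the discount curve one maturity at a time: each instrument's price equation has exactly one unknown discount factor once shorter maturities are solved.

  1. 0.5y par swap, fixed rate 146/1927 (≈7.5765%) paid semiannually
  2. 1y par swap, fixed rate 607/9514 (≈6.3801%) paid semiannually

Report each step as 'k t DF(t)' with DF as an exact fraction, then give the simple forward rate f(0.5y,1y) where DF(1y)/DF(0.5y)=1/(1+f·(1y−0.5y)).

step 1 [0.5y] swap r/2=73/1927: DF=(1 − 73/1927·(0))/(1+73/1927) = 1927/2000 ≈ 0.963500
step 2 [1y] swap r/2=607/19028: DF=(1 − 607/19028·(0.963500))/(1+607/19028) = 9393/10000 ≈ 0.939300

1 1/2 1927/2000
2 1 9393/10000
f(0.5y,1y) = ((1927/2000)/(9393/10000) − 1)/(1/2) = 484/9393 ≈ 5.1528%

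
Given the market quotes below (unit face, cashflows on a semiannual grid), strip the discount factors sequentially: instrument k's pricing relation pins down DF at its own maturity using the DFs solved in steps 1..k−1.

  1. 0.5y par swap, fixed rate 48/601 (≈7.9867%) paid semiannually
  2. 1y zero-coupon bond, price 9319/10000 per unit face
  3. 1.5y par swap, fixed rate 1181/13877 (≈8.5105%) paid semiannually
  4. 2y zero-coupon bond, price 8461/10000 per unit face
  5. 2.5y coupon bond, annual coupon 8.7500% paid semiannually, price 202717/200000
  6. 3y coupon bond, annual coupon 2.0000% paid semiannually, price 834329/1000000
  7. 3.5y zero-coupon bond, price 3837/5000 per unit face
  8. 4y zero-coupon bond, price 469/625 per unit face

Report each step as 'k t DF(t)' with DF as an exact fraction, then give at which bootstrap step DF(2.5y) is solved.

1 1/2 601/625
2 1 9319/10000
3 3/2 8819/10000
4 2 8461/10000
5 5/2 8193/10000
6 3 7821/10000
7 7/2 3837/5000
8 4 469/625
DF(2.5y) is solved at step 5

step 1 [0.5y] swap r/2=24/601: DF=(1 − 24/601·(0))/(1+24/601) = 601/625 ≈ 0.961600
step 2 [1y] zero: DF = P = 9319/10000 ≈ 0.931900
step 3 [1.5y] swap r/2=1181/27754: DF=(1 − 1181/27754·(0.961600+0.931900))/(1+1181/27754) = 8819/10000 ≈ 0.881900
step 4 [2y] zero: DF = P = 8461/10000 ≈ 0.846100
step 5 [2.5y] bond c/2=7/160: DF=(202717/200000 − 7/160·(0.961600+0.931900+0.881900+0.846100))/(1+7/160) = 8193/10000 ≈ 0.819300
step 6 [3y] bond c/2=1/100: DF=(834329/1000000 − 1/100·(0.961600+0.931900+0.881900+0.846100+0.819300))/(1+1/100) = 7821/10000 ≈ 0.782100
step 7 [3.5y] zero: DF = P = 3837/5000 ≈ 0.767400
step 8 [4y] zero: DF = P = 469/625 ≈ 0.750400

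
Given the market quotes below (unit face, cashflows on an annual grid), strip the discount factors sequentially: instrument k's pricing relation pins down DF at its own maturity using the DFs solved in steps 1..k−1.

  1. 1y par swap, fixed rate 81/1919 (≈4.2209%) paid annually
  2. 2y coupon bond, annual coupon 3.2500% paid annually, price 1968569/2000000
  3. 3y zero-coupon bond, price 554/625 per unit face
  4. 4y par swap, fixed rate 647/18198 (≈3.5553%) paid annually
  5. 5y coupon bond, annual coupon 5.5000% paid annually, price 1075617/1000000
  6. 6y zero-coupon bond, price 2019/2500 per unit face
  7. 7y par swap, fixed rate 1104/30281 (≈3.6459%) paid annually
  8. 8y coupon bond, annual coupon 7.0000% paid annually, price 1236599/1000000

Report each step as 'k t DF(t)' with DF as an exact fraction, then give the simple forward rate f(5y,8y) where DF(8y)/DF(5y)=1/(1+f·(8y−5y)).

1 1 1919/2000
2 2 9231/10000
3 3 554/625
4 4 4353/5000
5 5 4149/5000
6 6 2019/2500
7 7 487/625
8 8 1519/2000
f(5y,8y) = ((4149/5000)/(1519/2000) − 1)/(3) = 703/22785 ≈ 3.0854%

step 1 [1y] swap r/1=81/1919: DF=(1 − 81/1919·(0))/(1+81/1919) = 1919/2000 ≈ 0.959500
step 2 [2y] bond c/1=13/400: DF=(1968569/2000000 − 13/400·(0.959500))/(1+13/400) = 9231/10000 ≈ 0.923100
step 3 [3y] zero: DF = P = 554/625 ≈ 0.886400
step 4 [4y] swap r/1=647/18198: DF=(1 − 647/18198·(0.959500+0.923100+0.886400))/(1+647/18198) = 4353/5000 ≈ 0.870600
step 5 [5y] bond c/1=11/200: DF=(1075617/1000000 − 11/200·(0.959500+0.923100+0.886400+0.870600))/(1+11/200) = 4149/5000 ≈ 0.829800
step 6 [6y] zero: DF = P = 2019/2500 ≈ 0.807600
step 7 [7y] swap r/1=1104/30281: DF=(1 − 1104/30281·(0.959500+0.923100+0.886400+0.870600+0.829800+0.807600))/(1+1104/30281) = 487/625 ≈ 0.779200
step 8 [8y] bond c/1=7/100: DF=(1236599/1000000 − 7/100·(0.959500+0.923100+0.886400+0.870600+0.829800+0.807600+0.779200))/(1+7/100) = 1519/2000 ≈ 0.759500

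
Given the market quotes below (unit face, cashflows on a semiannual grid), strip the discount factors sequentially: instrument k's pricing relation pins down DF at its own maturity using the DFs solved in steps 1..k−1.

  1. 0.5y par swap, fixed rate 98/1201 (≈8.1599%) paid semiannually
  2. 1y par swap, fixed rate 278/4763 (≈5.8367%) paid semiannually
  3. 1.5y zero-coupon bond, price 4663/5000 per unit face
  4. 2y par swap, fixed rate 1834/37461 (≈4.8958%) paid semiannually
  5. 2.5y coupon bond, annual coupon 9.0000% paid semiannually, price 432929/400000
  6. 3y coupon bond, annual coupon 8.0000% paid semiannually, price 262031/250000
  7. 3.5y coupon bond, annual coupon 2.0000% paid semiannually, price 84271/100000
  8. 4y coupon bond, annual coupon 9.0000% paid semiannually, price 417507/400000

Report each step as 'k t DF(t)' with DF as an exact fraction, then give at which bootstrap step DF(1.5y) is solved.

1 1/2 1201/1250
2 1 2361/2500
3 3/2 4663/5000
4 2 9083/10000
5 5/2 1093/1250
6 3 8301/10000
7 7/2 1951/2500
8 4 1461/2000
DF(1.5y) is solved at step 3

step 1 [0.5y] swap r/2=49/1201: DF=(1 − 49/1201·(0))/(1+49/1201) = 1201/1250 ≈ 0.960800
step 2 [1y] swap r/2=139/4763: DF=(1 − 139/4763·(0.960800))/(1+139/4763) = 2361/2500 ≈ 0.944400
step 3 [1.5y] zero: DF = P = 4663/5000 ≈ 0.932600
step 4 [2y] swap r/2=917/37461: DF=(1 − 917/37461·(0.960800+0.944400+0.932600))/(1+917/37461) = 9083/10000 ≈ 0.908300
step 5 [2.5y] bond c/2=9/200: DF=(432929/400000 − 9/200·(0.960800+0.944400+0.932600+0.908300))/(1+9/200) = 1093/1250 ≈ 0.874400
step 6 [3y] bond c/2=1/25: DF=(262031/250000 − 1/25·(0.960800+0.944400+0.932600+0.908300+0.874400))/(1+1/25) = 8301/10000 ≈ 0.830100
step 7 [3.5y] bond c/2=1/100: DF=(84271/100000 − 1/100·(0.960800+0.944400+0.932600+0.908300+0.874400+0.830100))/(1+1/100) = 1951/2500 ≈ 0.780400
step 8 [4y] bond c/2=9/200: DF=(417507/400000 − 9/200·(0.960800+0.944400+0.932600+0.908300+0.874400+0.830100+0.780400))/(1+9/200) = 1461/2000 ≈ 0.730500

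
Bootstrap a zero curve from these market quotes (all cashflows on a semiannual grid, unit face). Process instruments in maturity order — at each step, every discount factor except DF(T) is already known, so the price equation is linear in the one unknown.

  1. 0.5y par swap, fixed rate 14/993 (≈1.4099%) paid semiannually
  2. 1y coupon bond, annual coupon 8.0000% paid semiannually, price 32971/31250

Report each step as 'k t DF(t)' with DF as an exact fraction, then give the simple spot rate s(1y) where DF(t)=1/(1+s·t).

1 1/2 993/1000
2 1 9763/10000
s(1y) = (1/(9763/10000) − 1)/(1) = 237/9763 ≈ 2.4275%

step 1 [0.5y] swap r/2=7/993: DF=(1 − 7/993·(0))/(1+7/993) = 993/1000 ≈ 0.993000
step 2 [1y] bond c/2=1/25: DF=(32971/31250 − 1/25·(0.993000))/(1+1/25) = 9763/10000 ≈ 0.976300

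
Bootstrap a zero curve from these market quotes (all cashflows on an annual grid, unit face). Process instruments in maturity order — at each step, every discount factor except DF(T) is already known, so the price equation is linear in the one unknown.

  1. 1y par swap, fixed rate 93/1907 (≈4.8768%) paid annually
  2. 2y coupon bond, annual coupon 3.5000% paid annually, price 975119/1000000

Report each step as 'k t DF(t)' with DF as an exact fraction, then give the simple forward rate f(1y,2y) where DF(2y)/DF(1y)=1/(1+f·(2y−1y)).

1 1 1907/2000
2 2 9099/10000
f(1y,2y) = ((1907/2000)/(9099/10000) − 1)/(1) = 436/9099 ≈ 4.7917%

step 1 [1y] swap r/1=93/1907: DF=(1 − 93/1907·(0))/(1+93/1907) = 1907/2000 ≈ 0.953500
step 2 [2y] bond c/1=7/200: DF=(975119/1000000 − 7/200·(0.953500))/(1+7/200) = 9099/10000 ≈ 0.909900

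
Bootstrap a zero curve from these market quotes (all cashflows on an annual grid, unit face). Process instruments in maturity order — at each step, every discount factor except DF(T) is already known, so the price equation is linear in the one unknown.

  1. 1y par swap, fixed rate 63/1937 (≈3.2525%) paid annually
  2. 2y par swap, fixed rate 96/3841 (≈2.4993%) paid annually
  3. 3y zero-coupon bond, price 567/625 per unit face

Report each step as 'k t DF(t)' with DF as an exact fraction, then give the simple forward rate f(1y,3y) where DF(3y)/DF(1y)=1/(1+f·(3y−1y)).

1 1 1937/2000
2 2 119/125
3 3 567/625
f(1y,3y) = ((1937/2000)/(567/625) − 1)/(2) = 613/18144 ≈ 3.3785%

step 1 [1y] swap r/1=63/1937: DF=(1 − 63/1937·(0))/(1+63/1937) = 1937/2000 ≈ 0.968500
step 2 [2y] swap r/1=96/3841: DF=(1 − 96/3841·(0.968500))/(1+96/3841) = 119/125 ≈ 0.952000
step 3 [3y] zero: DF = P = 567/625 ≈ 0.907200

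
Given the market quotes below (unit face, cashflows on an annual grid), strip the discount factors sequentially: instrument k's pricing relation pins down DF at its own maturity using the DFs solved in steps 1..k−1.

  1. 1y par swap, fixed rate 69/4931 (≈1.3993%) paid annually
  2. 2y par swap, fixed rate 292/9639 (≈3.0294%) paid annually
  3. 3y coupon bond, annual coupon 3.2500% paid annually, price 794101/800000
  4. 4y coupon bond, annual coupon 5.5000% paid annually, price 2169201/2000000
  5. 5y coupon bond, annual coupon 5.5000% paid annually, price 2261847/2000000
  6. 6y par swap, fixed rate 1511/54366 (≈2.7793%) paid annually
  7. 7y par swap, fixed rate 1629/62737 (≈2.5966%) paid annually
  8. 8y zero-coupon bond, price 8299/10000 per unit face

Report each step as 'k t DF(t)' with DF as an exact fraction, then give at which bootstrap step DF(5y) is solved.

1 1 4931/5000
2 2 1177/1250
3 3 9007/10000
4 4 4403/5000
5 5 4393/5000
6 6 8489/10000
7 7 8371/10000
8 8 8299/10000
DF(5y) is solved at step 5

step 1 [1y] swap r/1=69/4931: DF=(1 − 69/4931·(0))/(1+69/4931) = 4931/5000 ≈ 0.986200
step 2 [2y] swap r/1=292/9639: DF=(1 − 292/9639·(0.986200))/(1+292/9639) = 1177/1250 ≈ 0.941600
step 3 [3y] bond c/1=13/400: DF=(794101/800000 − 13/400·(0.986200+0.941600))/(1+13/400) = 9007/10000 ≈ 0.900700
step 4 [4y] bond c/1=11/200: DF=(2169201/2000000 − 11/200·(0.986200+0.941600+0.900700))/(1+11/200) = 4403/5000 ≈ 0.880600
step 5 [5y] bond c/1=11/200: DF=(2261847/2000000 − 11/200·(0.986200+0.941600+0.900700+0.880600))/(1+11/200) = 4393/5000 ≈ 0.878600
step 6 [6y] swap r/1=1511/54366: DF=(1 − 1511/54366·(0.986200+0.941600+0.900700+0.880600+0.878600))/(1+1511/54366) = 8489/10000 ≈ 0.848900
step 7 [7y] swap r/1=1629/62737: DF=(1 − 1629/62737·(0.986200+0.941600+0.900700+0.880600+0.878600+0.848900))/(1+1629/62737) = 8371/10000 ≈ 0.837100
step 8 [8y] zero: DF = P = 8299/10000 ≈ 0.829900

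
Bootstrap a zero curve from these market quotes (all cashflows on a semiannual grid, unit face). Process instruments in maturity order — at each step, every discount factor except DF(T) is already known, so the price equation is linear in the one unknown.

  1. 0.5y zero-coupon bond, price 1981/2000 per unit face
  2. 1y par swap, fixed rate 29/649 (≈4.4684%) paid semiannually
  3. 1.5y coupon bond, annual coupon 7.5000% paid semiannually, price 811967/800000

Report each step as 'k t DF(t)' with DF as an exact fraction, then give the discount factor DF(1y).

1 1/2 1981/2000
2 1 1913/2000
3 3/2 9079/10000
DF(1y) = 1913/2000 ≈ 0.956500

step 1 [0.5y] zero: DF = P = 1981/2000 ≈ 0.990500
step 2 [1y] swap r/2=29/1298: DF=(1 − 29/1298·(0.990500))/(1+29/1298) = 1913/2000 ≈ 0.956500
step 3 [1.5y] bond c/2=3/80: DF=(811967/800000 − 3/80·(0.990500+0.956500))/(1+3/80) = 9079/10000 ≈ 0.907900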